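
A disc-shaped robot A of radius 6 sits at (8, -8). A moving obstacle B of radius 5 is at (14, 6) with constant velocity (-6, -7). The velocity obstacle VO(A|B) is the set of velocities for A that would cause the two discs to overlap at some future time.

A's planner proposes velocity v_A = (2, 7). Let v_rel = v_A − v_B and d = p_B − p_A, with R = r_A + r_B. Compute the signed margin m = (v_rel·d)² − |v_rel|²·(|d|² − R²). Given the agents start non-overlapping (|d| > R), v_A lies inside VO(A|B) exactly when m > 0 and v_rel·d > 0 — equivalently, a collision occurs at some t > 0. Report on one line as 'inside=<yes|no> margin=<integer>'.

d = (6, 14),  |d|² = 232;  R = 6+5 = 11,  c = 232−11² = 111
v_rel = (8, 14),  |v_rel|² = 260;  v_rel·d = (8)·(6) + (14)·(14) = 244
260·t² − 488·t + 111 = 0  ⇒  m = 244² − 260·111 = 30676
m = 30676 > 0,  v_rel·d = 244 > 0  ⇒  inside

inside=yes margin=30676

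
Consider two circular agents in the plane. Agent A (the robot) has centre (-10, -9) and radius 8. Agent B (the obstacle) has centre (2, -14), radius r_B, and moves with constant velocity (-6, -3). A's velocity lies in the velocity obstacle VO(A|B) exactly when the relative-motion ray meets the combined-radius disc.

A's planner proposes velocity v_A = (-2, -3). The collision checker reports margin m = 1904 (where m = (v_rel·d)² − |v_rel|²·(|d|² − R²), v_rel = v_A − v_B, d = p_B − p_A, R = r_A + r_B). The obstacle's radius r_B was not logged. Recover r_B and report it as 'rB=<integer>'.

m = 1904
d = (12, -5);  v_rel = (4, 0),  |v_rel|² = 16
v_rel×d = (4)·(-5) − (0)·(12) = -20
since m = R²·16 − (-20)²:  R² = (400 + 1904) / 16 = 144
R = √144 = 12  ⇒  r_B = 12 − 8 = 4

rB=4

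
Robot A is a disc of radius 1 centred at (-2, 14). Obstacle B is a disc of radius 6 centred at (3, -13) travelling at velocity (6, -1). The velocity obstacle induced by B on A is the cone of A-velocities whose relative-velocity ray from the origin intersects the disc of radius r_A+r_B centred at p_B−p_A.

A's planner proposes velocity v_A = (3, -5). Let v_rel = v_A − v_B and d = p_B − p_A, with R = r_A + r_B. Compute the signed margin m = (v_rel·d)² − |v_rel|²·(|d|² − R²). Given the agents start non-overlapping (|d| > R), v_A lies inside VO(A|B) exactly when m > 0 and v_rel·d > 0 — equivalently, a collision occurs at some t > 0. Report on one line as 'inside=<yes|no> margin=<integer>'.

d = (5, -27),  |d|² = 754;  R = 1+6 = 7,  c = 754−7² = 705
v_rel = (-3, -4),  |v_rel|² = 25;  v_rel·d = (-3)·(5) + (-4)·(-27) = 93
25·t² − 186·t + 705 = 0  ⇒  m = 93² − 25·705 = -8976
m = -8976 < 0,  v_rel·d = 93 > 0  ⇒  outside

inside=no margin=-8976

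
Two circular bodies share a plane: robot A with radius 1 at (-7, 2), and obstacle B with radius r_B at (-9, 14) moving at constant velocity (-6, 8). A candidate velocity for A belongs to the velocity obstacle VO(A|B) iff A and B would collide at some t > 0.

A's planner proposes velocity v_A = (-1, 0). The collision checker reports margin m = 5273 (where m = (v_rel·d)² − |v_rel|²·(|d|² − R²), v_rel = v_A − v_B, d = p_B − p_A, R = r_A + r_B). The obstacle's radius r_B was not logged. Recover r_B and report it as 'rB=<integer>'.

m = 5273
d = (-2, 12);  v_rel = (5, -8),  |v_rel|² = 89
v_rel×d = (5)·(12) − (-8)·(-2) = 44
since m = R²·89 − 44²:  R² = (1936 + 5273) / 89 = 81
R = √81 = 9  ⇒  r_B = 9 − 1 = 8

rB=8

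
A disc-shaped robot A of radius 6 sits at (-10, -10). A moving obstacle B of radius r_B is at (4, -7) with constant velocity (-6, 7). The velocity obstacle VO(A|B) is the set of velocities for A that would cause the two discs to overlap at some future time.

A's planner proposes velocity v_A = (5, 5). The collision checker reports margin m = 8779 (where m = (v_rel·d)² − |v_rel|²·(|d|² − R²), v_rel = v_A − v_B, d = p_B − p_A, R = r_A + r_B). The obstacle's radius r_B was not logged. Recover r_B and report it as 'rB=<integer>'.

m = 8779
d = (14, 3);  v_rel = (11, -2),  |v_rel|² = 125
v_rel×d = (11)·(3) − (-2)·(14) = 61
since m = R²·125 − 61²:  R² = (3721 + 8779) / 125 = 100
R = √100 = 10  ⇒  r_B = 10 − 6 = 4

rB=4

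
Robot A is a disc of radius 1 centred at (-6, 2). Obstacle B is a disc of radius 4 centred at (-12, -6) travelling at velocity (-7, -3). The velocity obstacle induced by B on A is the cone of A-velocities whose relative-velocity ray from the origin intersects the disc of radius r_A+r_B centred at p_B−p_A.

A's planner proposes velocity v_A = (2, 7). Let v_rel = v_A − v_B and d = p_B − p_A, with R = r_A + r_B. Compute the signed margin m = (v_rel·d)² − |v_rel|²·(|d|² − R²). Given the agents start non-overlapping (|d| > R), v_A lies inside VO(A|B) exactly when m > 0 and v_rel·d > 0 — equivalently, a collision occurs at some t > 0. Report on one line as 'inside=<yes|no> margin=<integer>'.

d = (-6, -8),  |d|² = 100;  R = 1+4 = 5,  c = 100−5² = 75
v_rel = (9, 10),  |v_rel|² = 181;  v_rel·d = (9)·(-6) + (10)·(-8) = -134
181·t² + 268·t + 75 = 0  ⇒  m = (-134)² − 181·75 = 4381
m = 4381 > 0,  v_rel·d = -134 < 0  ⇒  outside

inside=no margin=4381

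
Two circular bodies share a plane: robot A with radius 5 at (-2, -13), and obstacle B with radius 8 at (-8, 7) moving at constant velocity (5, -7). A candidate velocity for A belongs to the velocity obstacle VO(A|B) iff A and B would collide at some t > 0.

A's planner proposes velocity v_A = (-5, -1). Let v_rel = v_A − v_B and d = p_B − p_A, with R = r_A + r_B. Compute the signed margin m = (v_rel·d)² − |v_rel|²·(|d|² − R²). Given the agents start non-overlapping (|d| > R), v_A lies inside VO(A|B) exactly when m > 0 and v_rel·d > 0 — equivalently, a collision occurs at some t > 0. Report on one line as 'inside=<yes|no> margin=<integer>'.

d = (-6, 20),  |d|² = 436;  R = 5+8 = 13,  c = 436−13² = 267
v_rel = (-10, 6),  |v_rel|² = 136;  v_rel·d = (-10)·(-6) + (6)·(20) = 180
136·t² − 360·t + 267 = 0  ⇒  m = 180² − 136·267 = -3912
m = -3912 < 0,  v_rel·d = 180 > 0  ⇒  outside

inside=no margin=-3912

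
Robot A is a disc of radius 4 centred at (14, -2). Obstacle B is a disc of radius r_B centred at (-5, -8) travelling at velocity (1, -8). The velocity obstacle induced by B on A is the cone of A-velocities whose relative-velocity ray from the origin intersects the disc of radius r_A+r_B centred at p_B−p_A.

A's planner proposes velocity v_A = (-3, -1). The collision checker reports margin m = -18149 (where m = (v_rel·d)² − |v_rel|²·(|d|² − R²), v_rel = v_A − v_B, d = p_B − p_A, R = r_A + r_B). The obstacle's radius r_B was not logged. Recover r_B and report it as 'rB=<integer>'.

m = -18149
d = (-19, -6);  v_rel = (-4, 7),  |v_rel|² = 65
v_rel×d = (-4)·(-6) − (7)·(-19) = 157
since m = R²·65 − 157²:  R² = (24649 + -18149) / 65 = 100
R = √100 = 10  ⇒  r_B = 10 − 4 = 6

rB=6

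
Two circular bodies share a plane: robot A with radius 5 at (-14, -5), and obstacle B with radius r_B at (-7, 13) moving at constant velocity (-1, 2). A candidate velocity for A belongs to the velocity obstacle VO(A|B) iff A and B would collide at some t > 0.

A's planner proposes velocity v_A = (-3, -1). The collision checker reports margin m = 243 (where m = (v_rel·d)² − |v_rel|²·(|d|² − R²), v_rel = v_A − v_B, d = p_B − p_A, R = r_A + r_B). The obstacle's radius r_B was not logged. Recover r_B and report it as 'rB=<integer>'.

m = 243
d = (7, 18);  v_rel = (-2, -3),  |v_rel|² = 13
v_rel×d = (-2)·(18) − (-3)·(7) = -15
since m = R²·13 − (-15)²:  R² = (225 + 243) / 13 = 36
R = √36 = 6  ⇒  r_B = 6 − 5 = 1

rB=1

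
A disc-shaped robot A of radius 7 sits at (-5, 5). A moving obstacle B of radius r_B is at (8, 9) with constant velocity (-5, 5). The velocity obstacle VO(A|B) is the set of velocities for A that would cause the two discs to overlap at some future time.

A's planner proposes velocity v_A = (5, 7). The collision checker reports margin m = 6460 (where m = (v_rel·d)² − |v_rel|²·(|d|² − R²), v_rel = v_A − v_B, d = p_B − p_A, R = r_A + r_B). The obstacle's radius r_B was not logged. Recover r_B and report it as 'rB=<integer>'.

m = 6460
d = (13, 4);  v_rel = (10, 2),  |v_rel|² = 104
v_rel×d = (10)·(4) − (2)·(13) = 14
since m = R²·104 − 14²:  R² = (196 + 6460) / 104 = 64
R = √64 = 8  ⇒  r_B = 8 − 7 = 1

rB=1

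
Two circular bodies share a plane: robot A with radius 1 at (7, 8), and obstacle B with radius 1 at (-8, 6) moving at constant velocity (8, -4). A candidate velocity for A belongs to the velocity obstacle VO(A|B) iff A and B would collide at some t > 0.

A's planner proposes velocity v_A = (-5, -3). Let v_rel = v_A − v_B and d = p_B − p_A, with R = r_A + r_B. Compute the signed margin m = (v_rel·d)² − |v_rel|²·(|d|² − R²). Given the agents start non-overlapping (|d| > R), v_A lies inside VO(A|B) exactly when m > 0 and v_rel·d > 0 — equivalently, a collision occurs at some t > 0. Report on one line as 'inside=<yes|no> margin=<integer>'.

d = (-15, -2),  |d|² = 229;  R = 1+1 = 2,  c = 229−2² = 225
v_rel = (-13, 1),  |v_rel|² = 170;  v_rel·d = (-13)·(-15) + (1)·(-2) = 193
170·t² − 386·t + 225 = 0  ⇒  m = 193² − 170·225 = -1001
m = -1001 < 0,  v_rel·d = 193 > 0  ⇒  outside

inside=no margin=-1001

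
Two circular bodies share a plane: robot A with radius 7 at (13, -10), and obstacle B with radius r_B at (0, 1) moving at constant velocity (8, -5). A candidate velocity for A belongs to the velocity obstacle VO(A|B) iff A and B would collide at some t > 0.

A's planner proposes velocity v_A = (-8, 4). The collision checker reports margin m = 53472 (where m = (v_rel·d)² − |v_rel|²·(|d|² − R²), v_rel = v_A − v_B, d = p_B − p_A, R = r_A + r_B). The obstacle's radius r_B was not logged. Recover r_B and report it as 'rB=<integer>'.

m = 53472
d = (-13, 11);  v_rel = (-16, 9),  |v_rel|² = 337
v_rel×d = (-16)·(11) − (9)·(-13) = -59
since m = R²·337 − (-59)²:  R² = (3481 + 53472) / 337 = 169
R = √169 = 13  ⇒  r_B = 13 − 7 = 6

rB=6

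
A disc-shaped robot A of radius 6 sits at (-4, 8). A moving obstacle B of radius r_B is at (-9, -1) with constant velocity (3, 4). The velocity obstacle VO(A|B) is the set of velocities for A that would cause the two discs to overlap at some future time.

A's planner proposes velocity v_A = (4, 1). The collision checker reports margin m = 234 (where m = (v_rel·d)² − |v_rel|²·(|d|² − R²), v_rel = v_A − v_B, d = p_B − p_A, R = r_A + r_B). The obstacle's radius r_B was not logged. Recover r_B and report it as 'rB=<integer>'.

m = 234
d = (-5, -9);  v_rel = (1, -3),  |v_rel|² = 10
v_rel×d = (1)·(-9) − (-3)·(-5) = -24
since m = R²·10 − (-24)²:  R² = (576 + 234) / 10 = 81
R = √81 = 9  ⇒  r_B = 9 − 6 = 3

rB=3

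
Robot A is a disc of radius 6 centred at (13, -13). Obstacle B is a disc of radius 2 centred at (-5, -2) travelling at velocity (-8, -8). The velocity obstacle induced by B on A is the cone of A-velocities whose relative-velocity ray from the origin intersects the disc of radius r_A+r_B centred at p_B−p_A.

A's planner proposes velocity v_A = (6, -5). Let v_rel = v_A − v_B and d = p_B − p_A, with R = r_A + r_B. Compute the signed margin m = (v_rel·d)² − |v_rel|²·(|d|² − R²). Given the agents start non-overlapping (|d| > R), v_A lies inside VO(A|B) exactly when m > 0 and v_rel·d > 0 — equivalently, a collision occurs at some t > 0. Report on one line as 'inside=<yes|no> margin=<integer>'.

d = (-18, 11),  |d|² = 445;  R = 6+2 = 8,  c = 445−8² = 381
v_rel = (14, 3),  |v_rel|² = 205;  v_rel·d = (14)·(-18) + (3)·(11) = -219
205·t² + 438·t + 381 = 0  ⇒  m = (-219)² − 205·381 = -30144
m = -30144 < 0,  v_rel·d = -219 < 0  ⇒  outside

inside=no margin=-30144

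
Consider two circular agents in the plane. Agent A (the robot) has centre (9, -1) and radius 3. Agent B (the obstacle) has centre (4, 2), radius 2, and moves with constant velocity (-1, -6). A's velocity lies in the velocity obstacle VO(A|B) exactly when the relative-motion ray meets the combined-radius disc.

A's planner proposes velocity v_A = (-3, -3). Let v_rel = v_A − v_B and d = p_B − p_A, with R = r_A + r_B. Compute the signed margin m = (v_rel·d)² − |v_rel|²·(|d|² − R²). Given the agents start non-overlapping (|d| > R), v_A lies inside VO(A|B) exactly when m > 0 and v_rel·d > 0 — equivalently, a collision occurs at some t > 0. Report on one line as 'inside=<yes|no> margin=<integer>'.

d = (-5, 3),  |d|² = 34;  R = 3+2 = 5,  c = 34−5² = 9
v_rel = (-2, 3),  |v_rel|² = 13;  v_rel·d = (-2)·(-5) + (3)·(3) = 19
13·t² − 38·t + 9 = 0  ⇒  m = 19² − 13·9 = 244
m = 244 > 0,  v_rel·d = 19 > 0  ⇒  inside

inside=yes margin=244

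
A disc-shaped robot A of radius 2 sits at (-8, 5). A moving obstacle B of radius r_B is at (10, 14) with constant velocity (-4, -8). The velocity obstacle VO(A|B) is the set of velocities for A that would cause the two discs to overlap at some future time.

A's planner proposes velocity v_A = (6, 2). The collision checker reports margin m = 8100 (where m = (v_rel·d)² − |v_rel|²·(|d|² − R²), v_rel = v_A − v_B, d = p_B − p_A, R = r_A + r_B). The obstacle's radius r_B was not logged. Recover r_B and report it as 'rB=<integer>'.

m = 8100
d = (18, 9);  v_rel = (10, 10),  |v_rel|² = 200
v_rel×d = (10)·(9) − (10)·(18) = -90
since m = R²·200 − (-90)²:  R² = (8100 + 8100) / 200 = 81
R = √81 = 9  ⇒  r_B = 9 − 2 = 7

rB=7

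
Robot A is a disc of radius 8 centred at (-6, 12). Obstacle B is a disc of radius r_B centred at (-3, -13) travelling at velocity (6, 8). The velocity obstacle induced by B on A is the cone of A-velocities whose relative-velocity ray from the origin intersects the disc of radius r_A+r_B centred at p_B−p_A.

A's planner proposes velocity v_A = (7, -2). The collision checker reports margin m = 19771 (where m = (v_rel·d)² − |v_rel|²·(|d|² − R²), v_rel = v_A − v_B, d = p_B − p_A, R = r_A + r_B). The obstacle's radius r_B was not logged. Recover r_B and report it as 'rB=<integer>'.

m = 19771
d = (3, -25);  v_rel = (1, -10),  |v_rel|² = 101
v_rel×d = (1)·(-25) − (-10)·(3) = 5
since m = R²·101 − 5²:  R² = (25 + 19771) / 101 = 196
R = √196 = 14  ⇒  r_B = 14 − 8 = 6

rB=6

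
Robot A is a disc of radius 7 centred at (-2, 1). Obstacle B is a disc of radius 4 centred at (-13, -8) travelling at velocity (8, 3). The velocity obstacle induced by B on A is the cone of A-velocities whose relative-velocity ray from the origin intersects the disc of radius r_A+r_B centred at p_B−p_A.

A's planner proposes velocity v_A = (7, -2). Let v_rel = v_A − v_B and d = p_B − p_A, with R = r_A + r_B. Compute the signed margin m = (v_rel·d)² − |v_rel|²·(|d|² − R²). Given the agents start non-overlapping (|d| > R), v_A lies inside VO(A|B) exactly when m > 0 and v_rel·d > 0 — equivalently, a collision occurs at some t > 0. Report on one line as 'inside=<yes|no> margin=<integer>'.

d = (-11, -9),  |d|² = 202;  R = 7+4 = 11,  c = 202−11² = 81
v_rel = (-1, -5),  |v_rel|² = 26;  v_rel·d = (-1)·(-11) + (-5)·(-9) = 56
26·t² − 112·t + 81 = 0  ⇒  m = 56² − 26·81 = 1030
m = 1030 > 0,  v_rel·d = 56 > 0  ⇒  inside

inside=yes margin=1030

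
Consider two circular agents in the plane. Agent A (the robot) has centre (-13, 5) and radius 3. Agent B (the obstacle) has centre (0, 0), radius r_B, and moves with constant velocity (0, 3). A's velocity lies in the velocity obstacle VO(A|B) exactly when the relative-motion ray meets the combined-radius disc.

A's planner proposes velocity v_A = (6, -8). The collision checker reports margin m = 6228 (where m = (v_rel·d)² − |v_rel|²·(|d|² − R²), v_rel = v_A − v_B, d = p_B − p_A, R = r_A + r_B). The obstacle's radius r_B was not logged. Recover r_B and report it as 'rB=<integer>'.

m = 6228
d = (13, -5);  v_rel = (6, -11),  |v_rel|² = 157
v_rel×d = (6)·(-5) − (-11)·(13) = 113
since m = R²·157 − 113²:  R² = (12769 + 6228) / 157 = 121
R = √121 = 11  ⇒  r_B = 11 − 3 = 8

rB=8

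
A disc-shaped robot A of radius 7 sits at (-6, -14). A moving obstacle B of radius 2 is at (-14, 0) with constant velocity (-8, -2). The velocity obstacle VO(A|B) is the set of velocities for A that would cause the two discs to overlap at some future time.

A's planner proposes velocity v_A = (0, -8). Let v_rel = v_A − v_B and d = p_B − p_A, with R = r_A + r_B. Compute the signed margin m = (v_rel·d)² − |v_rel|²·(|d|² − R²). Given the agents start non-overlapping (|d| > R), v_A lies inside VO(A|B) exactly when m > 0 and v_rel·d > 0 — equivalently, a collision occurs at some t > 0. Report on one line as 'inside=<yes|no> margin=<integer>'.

d = (-8, 14),  |d|² = 260;  R = 7+2 = 9,  c = 260−9² = 179
v_rel = (8, -6),  |v_rel|² = 100;  v_rel·d = (8)·(-8) + (-6)·(14) = -148
100·t² + 296·t + 179 = 0  ⇒  m = (-148)² − 100·179 = 4004
m = 4004 > 0,  v_rel·d = -148 < 0  ⇒  outside

inside=no margin=4004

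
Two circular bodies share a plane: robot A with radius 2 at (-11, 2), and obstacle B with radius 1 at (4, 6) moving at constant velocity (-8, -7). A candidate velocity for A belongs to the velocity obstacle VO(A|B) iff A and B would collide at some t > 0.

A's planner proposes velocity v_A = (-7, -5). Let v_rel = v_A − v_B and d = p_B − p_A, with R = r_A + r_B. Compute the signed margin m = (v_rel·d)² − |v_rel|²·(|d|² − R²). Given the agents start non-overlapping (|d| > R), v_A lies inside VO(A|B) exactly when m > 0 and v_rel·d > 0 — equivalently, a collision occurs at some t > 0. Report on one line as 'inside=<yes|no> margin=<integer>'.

d = (15, 4),  |d|² = 241;  R = 2+1 = 3,  c = 241−3² = 232
v_rel = (1, 2),  |v_rel|² = 5;  v_rel·d = (1)·(15) + (2)·(4) = 23
5·t² − 46·t + 232 = 0  ⇒  m = 23² − 5·232 = -631
m = -631 < 0,  v_rel·d = 23 > 0  ⇒  outside

inside=no margin=-631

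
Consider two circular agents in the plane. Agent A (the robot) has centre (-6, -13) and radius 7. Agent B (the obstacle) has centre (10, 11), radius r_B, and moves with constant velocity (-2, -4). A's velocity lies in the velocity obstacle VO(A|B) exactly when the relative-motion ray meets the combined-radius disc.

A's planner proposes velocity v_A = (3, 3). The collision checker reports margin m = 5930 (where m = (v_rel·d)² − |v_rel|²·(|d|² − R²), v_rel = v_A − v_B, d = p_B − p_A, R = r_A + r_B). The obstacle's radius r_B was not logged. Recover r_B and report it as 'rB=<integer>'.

m = 5930
d = (16, 24);  v_rel = (5, 7),  |v_rel|² = 74
v_rel×d = (5)·(24) − (7)·(16) = 8
since m = R²·74 − 8²:  R² = (64 + 5930) / 74 = 81
R = √81 = 9  ⇒  r_B = 9 − 7 = 2

rB=2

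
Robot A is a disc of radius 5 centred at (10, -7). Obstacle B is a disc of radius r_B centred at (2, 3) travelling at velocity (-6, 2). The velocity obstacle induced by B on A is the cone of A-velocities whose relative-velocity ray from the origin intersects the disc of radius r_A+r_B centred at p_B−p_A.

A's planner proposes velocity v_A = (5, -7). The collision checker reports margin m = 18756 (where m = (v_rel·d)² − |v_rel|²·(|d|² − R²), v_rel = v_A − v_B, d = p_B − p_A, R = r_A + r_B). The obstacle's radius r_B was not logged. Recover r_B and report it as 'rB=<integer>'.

m = 18756
d = (-8, 10);  v_rel = (11, -9),  |v_rel|² = 202
v_rel×d = (11)·(10) − (-9)·(-8) = 38
since m = R²·202 − 38²:  R² = (1444 + 18756) / 202 = 100
R = √100 = 10  ⇒  r_B = 10 − 5 = 5

rB=5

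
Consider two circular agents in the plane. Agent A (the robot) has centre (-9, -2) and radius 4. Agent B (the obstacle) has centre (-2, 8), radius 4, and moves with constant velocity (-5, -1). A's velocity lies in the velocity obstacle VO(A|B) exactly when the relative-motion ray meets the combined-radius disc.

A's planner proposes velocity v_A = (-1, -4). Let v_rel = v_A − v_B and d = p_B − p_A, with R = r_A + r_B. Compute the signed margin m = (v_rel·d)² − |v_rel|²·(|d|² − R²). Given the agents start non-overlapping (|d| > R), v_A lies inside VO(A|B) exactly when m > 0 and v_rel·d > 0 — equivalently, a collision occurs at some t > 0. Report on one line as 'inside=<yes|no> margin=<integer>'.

d = (7, 10),  |d|² = 149;  R = 4+4 = 8,  c = 149−8² = 85
v_rel = (4, -3),  |v_rel|² = 25;  v_rel·d = (4)·(7) + (-3)·(10) = -2
25·t² + 4·t + 85 = 0  ⇒  m = (-2)² − 25·85 = -2121
m = -2121 < 0,  v_rel·d = -2 < 0  ⇒  outside

inside=no margin=-2121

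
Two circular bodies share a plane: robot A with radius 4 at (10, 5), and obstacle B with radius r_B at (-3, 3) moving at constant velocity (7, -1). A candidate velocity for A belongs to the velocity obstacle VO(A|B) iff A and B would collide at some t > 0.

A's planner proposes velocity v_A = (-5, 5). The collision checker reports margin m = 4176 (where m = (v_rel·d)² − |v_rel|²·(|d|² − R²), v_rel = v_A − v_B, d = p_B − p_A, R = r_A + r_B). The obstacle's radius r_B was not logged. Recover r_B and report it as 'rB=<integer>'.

m = 4176
d = (-13, -2);  v_rel = (-12, 6),  |v_rel|² = 180
v_rel×d = (-12)·(-2) − (6)·(-13) = 102
since m = R²·180 − 102²:  R² = (10404 + 4176) / 180 = 81
R = √81 = 9  ⇒  r_B = 9 − 4 = 5

rB=5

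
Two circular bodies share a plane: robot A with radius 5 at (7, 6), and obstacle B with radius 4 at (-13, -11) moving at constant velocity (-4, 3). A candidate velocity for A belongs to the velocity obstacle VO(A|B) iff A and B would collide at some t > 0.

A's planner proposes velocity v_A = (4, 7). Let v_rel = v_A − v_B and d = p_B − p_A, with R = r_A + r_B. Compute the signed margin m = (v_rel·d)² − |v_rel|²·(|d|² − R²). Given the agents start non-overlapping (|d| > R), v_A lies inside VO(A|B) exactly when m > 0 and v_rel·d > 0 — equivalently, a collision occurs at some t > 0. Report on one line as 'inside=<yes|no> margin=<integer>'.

d = (-20, -17),  |d|² = 689;  R = 5+4 = 9,  c = 689−9² = 608
v_rel = (8, 4),  |v_rel|² = 80;  v_rel·d = (8)·(-20) + (4)·(-17) = -228
80·t² + 456·t + 608 = 0  ⇒  m = (-228)² − 80·608 = 3344
m = 3344 > 0,  v_rel·d = -228 < 0  ⇒  outside

inside=no margin=3344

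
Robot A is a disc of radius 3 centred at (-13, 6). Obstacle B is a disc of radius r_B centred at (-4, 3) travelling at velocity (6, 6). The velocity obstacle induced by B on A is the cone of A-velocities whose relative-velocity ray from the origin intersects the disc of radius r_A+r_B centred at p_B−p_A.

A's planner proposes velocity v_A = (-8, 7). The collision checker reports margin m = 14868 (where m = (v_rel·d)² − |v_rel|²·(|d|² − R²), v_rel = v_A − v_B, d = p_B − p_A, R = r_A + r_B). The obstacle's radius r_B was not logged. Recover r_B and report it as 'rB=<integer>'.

m = 14868
d = (9, -3);  v_rel = (-14, 1),  |v_rel|² = 197
v_rel×d = (-14)·(-3) − (1)·(9) = 33
since m = R²·197 − 33²:  R² = (1089 + 14868) / 197 = 81
R = √81 = 9  ⇒  r_B = 9 − 3 = 6

rB=6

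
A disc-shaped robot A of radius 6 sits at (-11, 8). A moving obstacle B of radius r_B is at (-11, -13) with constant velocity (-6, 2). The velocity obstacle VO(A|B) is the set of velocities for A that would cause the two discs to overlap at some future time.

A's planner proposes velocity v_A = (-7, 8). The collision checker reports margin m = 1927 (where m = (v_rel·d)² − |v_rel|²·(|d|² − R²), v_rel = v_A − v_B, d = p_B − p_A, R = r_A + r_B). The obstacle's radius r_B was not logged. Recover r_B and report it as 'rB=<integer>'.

m = 1927
d = (0, -21);  v_rel = (-1, 6),  |v_rel|² = 37
v_rel×d = (-1)·(-21) − (6)·(0) = 21
since m = R²·37 − 21²:  R² = (441 + 1927) / 37 = 64
R = √64 = 8  ⇒  r_B = 8 − 6 = 2

rB=2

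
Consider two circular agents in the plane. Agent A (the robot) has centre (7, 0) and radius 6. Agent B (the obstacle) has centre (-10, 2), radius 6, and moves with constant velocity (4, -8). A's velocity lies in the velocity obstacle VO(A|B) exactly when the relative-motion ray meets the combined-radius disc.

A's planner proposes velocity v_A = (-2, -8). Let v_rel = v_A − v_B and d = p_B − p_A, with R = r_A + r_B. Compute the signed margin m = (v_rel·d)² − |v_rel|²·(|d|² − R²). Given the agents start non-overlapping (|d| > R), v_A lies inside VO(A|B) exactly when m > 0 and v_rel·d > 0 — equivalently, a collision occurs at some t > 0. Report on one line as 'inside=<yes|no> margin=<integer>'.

d = (-17, 2),  |d|² = 293;  R = 6+6 = 12,  c = 293−12² = 149
v_rel = (-6, 0),  |v_rel|² = 36;  v_rel·d = (-6)·(-17) + (0)·(2) = 102
36·t² − 204·t + 149 = 0  ⇒  m = 102² − 36·149 = 5040
m = 5040 > 0,  v_rel·d = 102 > 0  ⇒  inside

inside=yes margin=5040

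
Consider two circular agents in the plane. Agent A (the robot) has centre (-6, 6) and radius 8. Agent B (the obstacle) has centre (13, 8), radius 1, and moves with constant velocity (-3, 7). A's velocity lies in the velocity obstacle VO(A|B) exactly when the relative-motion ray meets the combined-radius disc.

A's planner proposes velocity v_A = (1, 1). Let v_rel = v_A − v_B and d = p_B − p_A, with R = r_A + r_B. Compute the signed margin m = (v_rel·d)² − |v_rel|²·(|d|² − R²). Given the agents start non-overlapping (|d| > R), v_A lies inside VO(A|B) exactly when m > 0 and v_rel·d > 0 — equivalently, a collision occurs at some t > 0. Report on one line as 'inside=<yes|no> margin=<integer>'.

d = (19, 2),  |d|² = 365;  R = 8+1 = 9,  c = 365−9² = 284
v_rel = (4, -6),  |v_rel|² = 52;  v_rel·d = (4)·(19) + (-6)·(2) = 64
52·t² − 128·t + 284 = 0  ⇒  m = 64² − 52·284 = -10672
m = -10672 < 0,  v_rel·d = 64 > 0  ⇒  outside

inside=no margin=-10672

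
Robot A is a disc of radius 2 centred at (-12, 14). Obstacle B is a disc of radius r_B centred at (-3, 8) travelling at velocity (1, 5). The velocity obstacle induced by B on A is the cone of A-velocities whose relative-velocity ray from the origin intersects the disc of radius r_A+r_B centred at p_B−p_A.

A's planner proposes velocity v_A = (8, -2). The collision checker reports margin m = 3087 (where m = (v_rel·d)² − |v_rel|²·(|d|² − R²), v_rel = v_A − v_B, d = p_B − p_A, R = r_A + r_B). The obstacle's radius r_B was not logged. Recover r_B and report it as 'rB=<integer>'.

m = 3087
d = (9, -6);  v_rel = (7, -7),  |v_rel|² = 98
v_rel×d = (7)·(-6) − (-7)·(9) = 21
since m = R²·98 − 21²:  R² = (441 + 3087) / 98 = 36
R = √36 = 6  ⇒  r_B = 6 − 2 = 4

rB=4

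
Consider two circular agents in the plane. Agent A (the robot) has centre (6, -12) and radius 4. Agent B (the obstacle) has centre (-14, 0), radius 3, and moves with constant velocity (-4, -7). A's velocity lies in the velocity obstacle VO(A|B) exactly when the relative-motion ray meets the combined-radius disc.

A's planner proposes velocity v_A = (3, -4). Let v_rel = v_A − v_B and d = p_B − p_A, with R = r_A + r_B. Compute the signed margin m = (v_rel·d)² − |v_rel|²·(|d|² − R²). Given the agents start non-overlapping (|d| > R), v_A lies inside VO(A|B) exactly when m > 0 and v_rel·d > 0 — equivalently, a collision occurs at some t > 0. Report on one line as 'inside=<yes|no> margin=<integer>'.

d = (-20, 12),  |d|² = 544;  R = 4+3 = 7,  c = 544−7² = 495
v_rel = (7, 3),  |v_rel|² = 58;  v_rel·d = (7)·(-20) + (3)·(12) = -104
58·t² + 208·t + 495 = 0  ⇒  m = (-104)² − 58·495 = -17894
m = -17894 < 0,  v_rel·d = -104 < 0  ⇒  outside

inside=no margin=-17894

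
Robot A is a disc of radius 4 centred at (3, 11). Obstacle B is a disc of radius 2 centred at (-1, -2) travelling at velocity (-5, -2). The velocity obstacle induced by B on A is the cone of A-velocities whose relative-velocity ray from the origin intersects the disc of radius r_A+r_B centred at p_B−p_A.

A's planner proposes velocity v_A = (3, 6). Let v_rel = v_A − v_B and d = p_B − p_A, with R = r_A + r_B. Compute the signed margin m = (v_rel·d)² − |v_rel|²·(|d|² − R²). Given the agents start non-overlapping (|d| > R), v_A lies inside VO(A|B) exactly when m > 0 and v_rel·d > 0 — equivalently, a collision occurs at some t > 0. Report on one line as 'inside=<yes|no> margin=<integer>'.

d = (-4, -13),  |d|² = 185;  R = 4+2 = 6,  c = 185−6² = 149
v_rel = (8, 8),  |v_rel|² = 128;  v_rel·d = (8)·(-4) + (8)·(-13) = -136
128·t² + 272·t + 149 = 0  ⇒  m = (-136)² − 128·149 = -576
m = -576 < 0,  v_rel·d = -136 < 0  ⇒  outside

inside=no margin=-576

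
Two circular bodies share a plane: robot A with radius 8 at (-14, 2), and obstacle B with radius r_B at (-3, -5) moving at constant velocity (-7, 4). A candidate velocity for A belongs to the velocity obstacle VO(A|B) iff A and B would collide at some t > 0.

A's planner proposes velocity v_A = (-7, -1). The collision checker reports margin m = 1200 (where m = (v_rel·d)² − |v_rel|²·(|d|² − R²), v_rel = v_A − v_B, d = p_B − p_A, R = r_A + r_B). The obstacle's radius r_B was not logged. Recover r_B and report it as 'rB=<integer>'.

m = 1200
d = (11, -7);  v_rel = (0, -5),  |v_rel|² = 25
v_rel×d = (0)·(-7) − (-5)·(11) = 55
since m = R²·25 − 55²:  R² = (3025 + 1200) / 25 = 169
R = √169 = 13  ⇒  r_B = 13 − 8 = 5

rB=5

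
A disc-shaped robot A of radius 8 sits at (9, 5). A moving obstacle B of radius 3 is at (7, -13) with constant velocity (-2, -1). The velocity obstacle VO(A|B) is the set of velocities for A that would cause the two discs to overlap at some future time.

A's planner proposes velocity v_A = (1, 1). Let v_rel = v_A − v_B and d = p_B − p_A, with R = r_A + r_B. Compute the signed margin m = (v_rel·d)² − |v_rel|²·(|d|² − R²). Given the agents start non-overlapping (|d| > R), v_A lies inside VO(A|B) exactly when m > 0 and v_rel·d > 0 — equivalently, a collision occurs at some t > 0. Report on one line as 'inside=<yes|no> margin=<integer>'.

d = (-2, -18),  |d|² = 328;  R = 8+3 = 11,  c = 328−11² = 207
v_rel = (3, 2),  |v_rel|² = 13;  v_rel·d = (3)·(-2) + (2)·(-18) = -42
13·t² + 84·t + 207 = 0  ⇒  m = (-42)² − 13·207 = -927
m = -927 < 0,  v_rel·d = -42 < 0  ⇒  outside

inside=no margin=-927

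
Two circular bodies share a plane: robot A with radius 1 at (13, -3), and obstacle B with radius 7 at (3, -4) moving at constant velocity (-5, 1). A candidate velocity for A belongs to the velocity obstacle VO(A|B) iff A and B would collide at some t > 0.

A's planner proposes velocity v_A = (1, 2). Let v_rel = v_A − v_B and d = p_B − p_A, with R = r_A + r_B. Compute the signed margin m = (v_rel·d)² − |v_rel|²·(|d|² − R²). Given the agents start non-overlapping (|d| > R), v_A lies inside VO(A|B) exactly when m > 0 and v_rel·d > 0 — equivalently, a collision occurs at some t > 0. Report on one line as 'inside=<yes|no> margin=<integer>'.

d = (-10, -1),  |d|² = 101;  R = 1+7 = 8,  c = 101−8² = 37
v_rel = (6, 1),  |v_rel|² = 37;  v_rel·d = (6)·(-10) + (1)·(-1) = -61
37·t² + 122·t + 37 = 0  ⇒  m = (-61)² − 37·37 = 2352
m = 2352 > 0,  v_rel·d = -61 < 0  ⇒  outside

inside=no margin=2352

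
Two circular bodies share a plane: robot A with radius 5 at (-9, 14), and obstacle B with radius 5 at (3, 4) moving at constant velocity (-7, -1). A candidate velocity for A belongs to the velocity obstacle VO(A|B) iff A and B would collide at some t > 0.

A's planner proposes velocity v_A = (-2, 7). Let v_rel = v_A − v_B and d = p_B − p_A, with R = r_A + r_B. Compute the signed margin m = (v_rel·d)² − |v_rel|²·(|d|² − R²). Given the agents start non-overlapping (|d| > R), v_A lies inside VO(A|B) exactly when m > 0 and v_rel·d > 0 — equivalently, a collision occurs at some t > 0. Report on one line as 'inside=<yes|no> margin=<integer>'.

d = (12, -10),  |d|² = 244;  R = 5+5 = 10,  c = 244−10² = 144
v_rel = (5, 8),  |v_rel|² = 89;  v_rel·d = (5)·(12) + (8)·(-10) = -20
89·t² + 40·t + 144 = 0  ⇒  m = (-20)² − 89·144 = -12416
m = -12416 < 0,  v_rel·d = -20 < 0  ⇒  outside

inside=no margin=-12416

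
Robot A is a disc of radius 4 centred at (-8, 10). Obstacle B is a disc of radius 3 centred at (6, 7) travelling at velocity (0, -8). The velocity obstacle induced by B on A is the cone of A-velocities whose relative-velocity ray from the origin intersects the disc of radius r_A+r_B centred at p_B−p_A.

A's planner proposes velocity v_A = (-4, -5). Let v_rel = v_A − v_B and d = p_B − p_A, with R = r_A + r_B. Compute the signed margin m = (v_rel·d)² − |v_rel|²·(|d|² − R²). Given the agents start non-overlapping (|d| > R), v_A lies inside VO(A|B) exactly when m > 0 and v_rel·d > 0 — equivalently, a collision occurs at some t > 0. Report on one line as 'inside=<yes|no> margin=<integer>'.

d = (14, -3),  |d|² = 205;  R = 4+3 = 7,  c = 205−7² = 156
v_rel = (-4, 3),  |v_rel|² = 25;  v_rel·d = (-4)·(14) + (3)·(-3) = -65
25·t² + 130·t + 156 = 0  ⇒  m = (-65)² − 25·156 = 325
m = 325 > 0,  v_rel·d = -65 < 0  ⇒  outside

inside=no margin=325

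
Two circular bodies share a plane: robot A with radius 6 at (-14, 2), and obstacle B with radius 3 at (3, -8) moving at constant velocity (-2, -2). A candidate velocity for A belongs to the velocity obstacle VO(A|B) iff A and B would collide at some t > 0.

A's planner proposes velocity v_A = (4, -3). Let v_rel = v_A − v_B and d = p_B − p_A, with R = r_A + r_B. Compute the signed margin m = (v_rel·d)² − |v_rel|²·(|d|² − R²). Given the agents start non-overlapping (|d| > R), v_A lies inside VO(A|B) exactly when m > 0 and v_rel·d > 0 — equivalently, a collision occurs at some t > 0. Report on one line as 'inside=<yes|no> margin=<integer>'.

d = (17, -10),  |d|² = 389;  R = 6+3 = 9,  c = 389−9² = 308
v_rel = (6, -1),  |v_rel|² = 37;  v_rel·d = (6)·(17) + (-1)·(-10) = 112
37·t² − 224·t + 308 = 0  ⇒  m = 112² − 37·308 = 1148
m = 1148 > 0,  v_rel·d = 112 > 0  ⇒  inside

inside=yes margin=1148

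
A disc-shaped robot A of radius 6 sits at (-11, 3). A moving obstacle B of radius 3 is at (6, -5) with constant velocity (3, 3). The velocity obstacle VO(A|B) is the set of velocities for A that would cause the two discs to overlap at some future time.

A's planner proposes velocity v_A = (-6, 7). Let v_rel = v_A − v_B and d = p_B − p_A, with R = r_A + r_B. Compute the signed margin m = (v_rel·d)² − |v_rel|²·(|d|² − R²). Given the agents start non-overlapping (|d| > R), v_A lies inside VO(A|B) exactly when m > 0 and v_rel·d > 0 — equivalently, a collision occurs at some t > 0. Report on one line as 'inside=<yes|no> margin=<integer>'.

d = (17, -8),  |d|² = 353;  R = 6+3 = 9,  c = 353−9² = 272
v_rel = (-9, 4),  |v_rel|² = 97;  v_rel·d = (-9)·(17) + (4)·(-8) = -185
97·t² + 370·t + 272 = 0  ⇒  m = (-185)² − 97·272 = 7841
m = 7841 > 0,  v_rel·d = -185 < 0  ⇒  outside

inside=no margin=7841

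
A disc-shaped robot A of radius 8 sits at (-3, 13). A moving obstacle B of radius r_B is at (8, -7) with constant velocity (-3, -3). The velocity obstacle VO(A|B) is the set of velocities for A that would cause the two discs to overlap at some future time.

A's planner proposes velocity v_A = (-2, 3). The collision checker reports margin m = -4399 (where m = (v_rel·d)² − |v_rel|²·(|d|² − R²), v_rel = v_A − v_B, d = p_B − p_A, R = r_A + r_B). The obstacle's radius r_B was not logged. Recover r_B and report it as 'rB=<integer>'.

m = -4399
d = (11, -20);  v_rel = (1, 6),  |v_rel|² = 37
v_rel×d = (1)·(-20) − (6)·(11) = -86
since m = R²·37 − (-86)²:  R² = (7396 + -4399) / 37 = 81
R = √81 = 9  ⇒  r_B = 9 − 8 = 1

rB=1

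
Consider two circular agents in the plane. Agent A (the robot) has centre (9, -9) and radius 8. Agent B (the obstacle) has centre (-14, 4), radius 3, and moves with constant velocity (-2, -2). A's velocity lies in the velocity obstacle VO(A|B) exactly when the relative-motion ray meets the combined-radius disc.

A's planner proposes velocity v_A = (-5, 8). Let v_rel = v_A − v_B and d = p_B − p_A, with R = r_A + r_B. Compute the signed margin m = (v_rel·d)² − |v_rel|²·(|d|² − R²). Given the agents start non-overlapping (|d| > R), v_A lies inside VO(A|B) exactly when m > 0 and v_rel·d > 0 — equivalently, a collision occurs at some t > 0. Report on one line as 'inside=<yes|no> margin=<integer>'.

d = (-23, 13),  |d|² = 698;  R = 8+3 = 11,  c = 698−11² = 577
v_rel = (-3, 10),  |v_rel|² = 109;  v_rel·d = (-3)·(-23) + (10)·(13) = 199
109·t² − 398·t + 577 = 0  ⇒  m = 199² − 109·577 = -23292
m = -23292 < 0,  v_rel·d = 199 > 0  ⇒  outside

inside=no margin=-23292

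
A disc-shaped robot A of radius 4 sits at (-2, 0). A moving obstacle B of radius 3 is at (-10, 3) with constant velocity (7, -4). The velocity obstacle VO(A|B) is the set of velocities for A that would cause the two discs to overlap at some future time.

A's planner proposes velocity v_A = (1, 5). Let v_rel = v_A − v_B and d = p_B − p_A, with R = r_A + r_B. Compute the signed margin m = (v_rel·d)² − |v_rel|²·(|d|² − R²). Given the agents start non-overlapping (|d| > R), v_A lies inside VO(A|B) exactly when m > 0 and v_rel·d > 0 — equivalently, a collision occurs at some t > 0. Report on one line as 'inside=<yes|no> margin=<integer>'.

d = (-8, 3),  |d|² = 73;  R = 4+3 = 7,  c = 73−7² = 24
v_rel = (-6, 9),  |v_rel|² = 117;  v_rel·d = (-6)·(-8) + (9)·(3) = 75
117·t² − 150·t + 24 = 0  ⇒  m = 75² − 117·24 = 2817
m = 2817 > 0,  v_rel·d = 75 > 0  ⇒  inside

inside=yes margin=2817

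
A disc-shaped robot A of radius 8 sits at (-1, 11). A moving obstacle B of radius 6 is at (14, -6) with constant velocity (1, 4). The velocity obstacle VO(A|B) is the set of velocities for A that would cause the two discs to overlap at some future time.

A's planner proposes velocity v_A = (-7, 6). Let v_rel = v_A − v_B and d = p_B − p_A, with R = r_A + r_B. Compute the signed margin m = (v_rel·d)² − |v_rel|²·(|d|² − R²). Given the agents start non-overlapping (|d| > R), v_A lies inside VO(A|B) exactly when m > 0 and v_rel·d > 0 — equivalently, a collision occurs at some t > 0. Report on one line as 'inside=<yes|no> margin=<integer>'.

d = (15, -17),  |d|² = 514;  R = 8+6 = 14,  c = 514−14² = 318
v_rel = (-8, 2),  |v_rel|² = 68;  v_rel·d = (-8)·(15) + (2)·(-17) = -154
68·t² + 308·t + 318 = 0  ⇒  m = (-154)² − 68·318 = 2092
m = 2092 > 0,  v_rel·d = -154 < 0  ⇒  outside

inside=no margin=2092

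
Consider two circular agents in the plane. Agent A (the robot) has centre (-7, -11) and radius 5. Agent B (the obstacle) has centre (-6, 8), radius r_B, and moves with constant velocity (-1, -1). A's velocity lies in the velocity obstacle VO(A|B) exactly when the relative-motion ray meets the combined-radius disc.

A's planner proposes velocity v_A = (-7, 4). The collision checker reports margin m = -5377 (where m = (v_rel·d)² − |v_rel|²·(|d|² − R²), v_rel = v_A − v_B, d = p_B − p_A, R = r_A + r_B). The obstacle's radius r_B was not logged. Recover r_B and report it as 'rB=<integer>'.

m = -5377
d = (1, 19);  v_rel = (-6, 5),  |v_rel|² = 61
v_rel×d = (-6)·(19) − (5)·(1) = -119
since m = R²·61 − (-119)²:  R² = (14161 + -5377) / 61 = 144
R = √144 = 12  ⇒  r_B = 12 − 5 = 7

rB=7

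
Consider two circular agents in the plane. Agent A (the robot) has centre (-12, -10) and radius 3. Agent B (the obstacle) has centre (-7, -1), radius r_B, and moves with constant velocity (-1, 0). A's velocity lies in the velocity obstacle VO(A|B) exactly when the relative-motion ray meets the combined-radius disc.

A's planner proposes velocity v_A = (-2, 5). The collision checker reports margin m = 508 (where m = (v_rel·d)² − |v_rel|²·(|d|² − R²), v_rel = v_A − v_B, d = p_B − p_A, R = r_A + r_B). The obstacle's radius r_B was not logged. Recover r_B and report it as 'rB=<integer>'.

m = 508
d = (5, 9);  v_rel = (-1, 5),  |v_rel|² = 26
v_rel×d = (-1)·(9) − (5)·(5) = -34
since m = R²·26 − (-34)²:  R² = (1156 + 508) / 26 = 64
R = √64 = 8  ⇒  r_B = 8 − 3 = 5

rB=5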